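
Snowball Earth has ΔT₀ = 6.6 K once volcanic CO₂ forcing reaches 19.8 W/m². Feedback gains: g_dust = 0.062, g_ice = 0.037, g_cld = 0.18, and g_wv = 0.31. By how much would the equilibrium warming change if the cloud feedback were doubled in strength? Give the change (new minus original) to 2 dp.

12.51 K

Original: g = 0.589, ΔT = 6.6/(1−0.589) = 16.0584 K.
With doubled cloud: g' = 0.769, ΔT' = 6.6/(1−0.769) = 28.5714 K.
Change = 28.5714 − 16.0584 = 12.51 K.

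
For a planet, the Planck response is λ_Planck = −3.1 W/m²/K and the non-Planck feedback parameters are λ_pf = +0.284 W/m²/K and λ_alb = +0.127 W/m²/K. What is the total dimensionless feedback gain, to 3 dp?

0.133

Convert to gains: g_pf = 0.284/3.1 = 0.09161; g_alb = 0.127/3.1 = 0.04097.
Total gain g = 0.13258.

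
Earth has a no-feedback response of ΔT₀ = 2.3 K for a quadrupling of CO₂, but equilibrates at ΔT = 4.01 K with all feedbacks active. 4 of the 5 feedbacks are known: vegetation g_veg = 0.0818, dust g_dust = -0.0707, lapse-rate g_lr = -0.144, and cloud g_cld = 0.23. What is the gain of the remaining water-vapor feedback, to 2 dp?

0.33

Amplification A = ΔT/ΔT₀ = 4.01/2.3 = 1.743.
Total gain g = 1 − 1/A = 1 − 1/1.743 = 0.4263.
Known gains sum to 0.0818 − 0.0707 − 0.144 + 0.23 = 0.0971.
g_wv = 0.4263 − 0.0971 = 0.33.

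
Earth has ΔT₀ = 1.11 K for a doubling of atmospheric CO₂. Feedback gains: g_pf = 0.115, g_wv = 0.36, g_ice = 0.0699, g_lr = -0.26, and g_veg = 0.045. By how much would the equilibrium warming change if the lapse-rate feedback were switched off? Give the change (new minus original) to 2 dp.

1.05 K

Original: g = 0.3299, ΔT = 1.11/(1−0.3299) = 1.6565 K.
Without lapse-rate: g' = 0.5899, ΔT' = 1.11/(1−0.5899) = 2.7067 K.
Change = 2.7067 − 1.6565 = 1.05 K.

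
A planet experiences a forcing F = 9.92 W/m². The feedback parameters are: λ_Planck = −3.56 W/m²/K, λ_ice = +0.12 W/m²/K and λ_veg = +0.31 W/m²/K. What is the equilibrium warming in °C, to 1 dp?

Net feedback parameter λ = (−3.56) + (+0.12) + (+0.31) = -3.13 W/m²/K.
ΔT = −F/λ = −9.92/(-3.13) = 3.2 °C.

3.2 °C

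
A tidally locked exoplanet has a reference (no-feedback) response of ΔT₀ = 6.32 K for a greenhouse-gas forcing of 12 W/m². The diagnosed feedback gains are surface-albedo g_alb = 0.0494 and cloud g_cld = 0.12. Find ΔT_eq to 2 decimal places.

7.61 K

Total gain g = 0.0494 + 0.12 = 0.1694.
Amplification A = 1/(1 − 0.1694) = 1.204.
ΔT = 6.32 × 1.204 = 7.61 K.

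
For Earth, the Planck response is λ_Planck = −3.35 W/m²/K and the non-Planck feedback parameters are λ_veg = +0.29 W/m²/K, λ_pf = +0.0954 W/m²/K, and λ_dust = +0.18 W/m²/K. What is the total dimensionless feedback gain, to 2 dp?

Convert to gains: g_veg = 0.29/3.35 = 0.08657; g_pf = 0.0954/3.35 = 0.02848; g_dust = 0.18/3.35 = 0.05373.
Total gain g = 0.16878.

0.17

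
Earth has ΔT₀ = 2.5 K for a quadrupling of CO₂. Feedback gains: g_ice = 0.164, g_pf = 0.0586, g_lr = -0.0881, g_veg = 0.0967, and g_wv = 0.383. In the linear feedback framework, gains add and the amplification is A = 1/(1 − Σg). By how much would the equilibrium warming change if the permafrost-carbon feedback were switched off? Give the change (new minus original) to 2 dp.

Original: g = 0.6142, ΔT = 2.5/(1−0.6142) = 6.4800 K.
Without permafrost-carbon: g' = 0.5556, ΔT' = 2.5/(1−0.5556) = 5.6256 K.
Change = 5.6256 − 6.4800 = -0.85 K.

-0.85 K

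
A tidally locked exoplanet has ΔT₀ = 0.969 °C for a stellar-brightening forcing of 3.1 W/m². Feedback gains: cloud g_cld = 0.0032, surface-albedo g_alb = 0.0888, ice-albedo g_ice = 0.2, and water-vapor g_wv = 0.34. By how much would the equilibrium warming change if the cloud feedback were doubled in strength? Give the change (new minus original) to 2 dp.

0.02 °C

Original: g = 0.632, ΔT = 0.969/(1−0.632) = 2.6332 °C.
With doubled cloud: g' = 0.6352, ΔT' = 0.969/(1−0.6352) = 2.6562 °C.
Change = 2.6562 − 2.6332 = 0.02 °C.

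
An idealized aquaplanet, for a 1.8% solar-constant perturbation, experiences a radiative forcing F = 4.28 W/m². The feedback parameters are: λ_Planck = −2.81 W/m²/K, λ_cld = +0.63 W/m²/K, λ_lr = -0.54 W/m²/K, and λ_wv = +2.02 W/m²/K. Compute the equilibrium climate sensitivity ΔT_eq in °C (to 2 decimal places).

Net feedback parameter λ = (−2.81) + (+0.63) + (-0.54) + (+2.02) = -0.7 W/m²/K.
ΔT = −F/λ = −4.28/(-0.7) = 6.11 °C.

6.11 °C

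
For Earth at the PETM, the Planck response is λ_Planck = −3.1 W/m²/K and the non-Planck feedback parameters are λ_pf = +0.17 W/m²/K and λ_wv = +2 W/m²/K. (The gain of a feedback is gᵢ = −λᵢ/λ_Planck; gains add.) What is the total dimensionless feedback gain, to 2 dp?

Convert to gains: g_pf = 0.17/3.1 = 0.05484; g_wv = 2/3.1 = 0.6452.
Total gain g = 0.70004.

0.70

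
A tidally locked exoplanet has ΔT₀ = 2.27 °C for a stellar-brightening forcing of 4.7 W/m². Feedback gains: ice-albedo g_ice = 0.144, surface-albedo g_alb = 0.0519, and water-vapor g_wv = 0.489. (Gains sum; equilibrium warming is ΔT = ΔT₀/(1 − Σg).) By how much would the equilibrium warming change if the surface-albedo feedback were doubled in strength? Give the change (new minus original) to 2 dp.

1.42 °C

Original: g = 0.6849, ΔT = 2.27/(1−0.6849) = 7.2041 °C.
With doubled surface-albedo: g' = 0.7368, ΔT' = 2.27/(1−0.7368) = 8.6246 °C.
Change = 8.6246 − 7.2041 = 1.42 °C.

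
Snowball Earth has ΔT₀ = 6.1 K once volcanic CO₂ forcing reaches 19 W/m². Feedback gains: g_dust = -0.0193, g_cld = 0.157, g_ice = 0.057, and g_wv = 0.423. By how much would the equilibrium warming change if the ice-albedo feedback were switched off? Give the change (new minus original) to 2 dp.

Original: g = 0.6177, ΔT = 6.1/(1−0.6177) = 15.9561 K.
Without ice-albedo: g' = 0.5607, ΔT' = 6.1/(1−0.5607) = 13.8857 K.
Change = 13.8857 − 15.9561 = -2.07 K.

-2.07 K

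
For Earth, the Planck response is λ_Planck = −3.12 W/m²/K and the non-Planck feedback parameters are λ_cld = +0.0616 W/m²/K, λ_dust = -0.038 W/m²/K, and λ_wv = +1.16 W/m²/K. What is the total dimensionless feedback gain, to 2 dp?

Convert to gains: g_cld = 0.0616/3.12 = 0.01974; g_dust = -0.038/3.12 = -0.01218; g_wv = 1.16/3.12 = 0.3718.
Total gain g = 0.37936.

0.38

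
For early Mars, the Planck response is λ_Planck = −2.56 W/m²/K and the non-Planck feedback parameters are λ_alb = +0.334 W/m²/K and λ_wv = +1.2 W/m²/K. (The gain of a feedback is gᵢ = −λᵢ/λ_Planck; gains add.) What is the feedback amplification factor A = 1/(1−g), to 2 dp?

Convert to gains: g_alb = 0.334/2.56 = 0.1305; g_wv = 1.2/2.56 = 0.4688.
Total gain g = 0.5993.
A = 1/(1 − 0.5993) = 2.50.

2.50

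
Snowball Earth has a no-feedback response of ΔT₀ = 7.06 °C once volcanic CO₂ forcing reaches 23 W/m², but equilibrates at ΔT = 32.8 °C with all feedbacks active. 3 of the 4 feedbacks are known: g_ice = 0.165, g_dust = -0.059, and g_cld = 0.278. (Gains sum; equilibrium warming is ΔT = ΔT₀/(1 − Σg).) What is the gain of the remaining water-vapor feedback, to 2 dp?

0.40

Amplification A = ΔT/ΔT₀ = 32.8/7.06 = 4.646.
Total gain g = 1 − 1/A = 1 − 1/4.646 = 0.7848.
Known gains sum to 0.165 − 0.059 + 0.278 = 0.384.
g_wv = 0.7848 − 0.384 = 0.40.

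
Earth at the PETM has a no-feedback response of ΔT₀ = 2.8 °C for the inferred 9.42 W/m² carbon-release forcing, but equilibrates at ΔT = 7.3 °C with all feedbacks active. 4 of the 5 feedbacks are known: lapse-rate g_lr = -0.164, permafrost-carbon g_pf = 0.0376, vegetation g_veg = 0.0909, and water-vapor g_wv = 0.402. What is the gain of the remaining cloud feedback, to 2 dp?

0.25

Amplification A = ΔT/ΔT₀ = 7.3/2.8 = 2.607.
Total gain g = 1 − 1/A = 1 − 1/2.607 = 0.6164.
Known gains sum to -0.164 + 0.0376 + 0.0909 + 0.402 = 0.3665.
g_cld = 0.6164 − 0.3665 = 0.25.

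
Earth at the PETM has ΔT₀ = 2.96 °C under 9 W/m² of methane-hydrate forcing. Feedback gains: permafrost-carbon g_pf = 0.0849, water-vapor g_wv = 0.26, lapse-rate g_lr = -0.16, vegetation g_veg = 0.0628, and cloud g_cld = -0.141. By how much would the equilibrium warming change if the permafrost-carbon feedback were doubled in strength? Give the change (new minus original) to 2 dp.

Original: g = 0.1067, ΔT = 2.96/(1−0.1067) = 3.3136 °C.
With doubled permafrost-carbon: g' = 0.1916, ΔT' = 2.96/(1−0.1916) = 3.6616 °C.
Change = 3.6616 − 3.3136 = 0.35 °C.

0.35 °C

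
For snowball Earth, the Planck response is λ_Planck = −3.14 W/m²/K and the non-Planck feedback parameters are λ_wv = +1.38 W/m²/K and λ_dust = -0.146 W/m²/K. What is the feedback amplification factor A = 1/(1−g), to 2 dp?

1.65

Convert to gains: g_wv = 1.38/3.14 = 0.4395; g_dust = -0.146/3.14 = -0.0465.
Total gain g = 0.393.
A = 1/(1 − 0.393) = 1.65.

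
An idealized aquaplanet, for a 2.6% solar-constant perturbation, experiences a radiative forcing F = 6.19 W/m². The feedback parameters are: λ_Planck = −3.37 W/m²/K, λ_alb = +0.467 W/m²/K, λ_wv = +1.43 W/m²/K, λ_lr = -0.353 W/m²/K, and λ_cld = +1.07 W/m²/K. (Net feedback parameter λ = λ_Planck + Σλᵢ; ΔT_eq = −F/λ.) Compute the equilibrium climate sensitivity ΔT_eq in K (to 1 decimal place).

8.2 K

Net feedback parameter λ = (−3.37) + (+0.467) + (+1.43) + (-0.353) + (+1.07) = -0.756 W/m²/K.
ΔT = −F/λ = −6.19/(-0.756) = 8.2 K.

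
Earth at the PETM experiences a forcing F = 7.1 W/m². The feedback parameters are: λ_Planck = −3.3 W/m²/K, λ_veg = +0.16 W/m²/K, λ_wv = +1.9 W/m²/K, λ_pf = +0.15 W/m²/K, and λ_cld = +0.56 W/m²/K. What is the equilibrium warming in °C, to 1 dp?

Net feedback parameter λ = (−3.3) + (+0.16) + (+1.9) + (+0.15) + (+0.56) = -0.53 W/m²/K.
ΔT = −F/λ = −7.1/(-0.53) = 13.4 °C.

13.4 °C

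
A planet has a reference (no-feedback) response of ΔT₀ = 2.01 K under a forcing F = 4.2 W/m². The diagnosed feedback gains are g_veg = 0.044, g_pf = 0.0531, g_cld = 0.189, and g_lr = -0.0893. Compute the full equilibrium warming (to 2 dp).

2.50 K

Total gain g = 0.044 + 0.0531 + 0.189 − 0.0893 = 0.1968.
Amplification A = 1/(1 − 0.1968) = 1.245.
ΔT = 2.01 × 1.245 = 2.50 K.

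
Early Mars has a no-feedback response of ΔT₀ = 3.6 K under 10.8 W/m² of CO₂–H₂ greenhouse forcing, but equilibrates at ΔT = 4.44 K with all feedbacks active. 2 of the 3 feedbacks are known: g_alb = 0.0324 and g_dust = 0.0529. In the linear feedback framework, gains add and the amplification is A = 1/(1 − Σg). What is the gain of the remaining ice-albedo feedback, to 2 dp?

0.10

Amplification A = ΔT/ΔT₀ = 4.44/3.6 = 1.233.
Total gain g = 1 − 1/A = 1 − 1/1.233 = 0.189.
Known gains sum to 0.0324 + 0.0529 = 0.0853.
g_ice = 0.189 − 0.0853 = 0.10.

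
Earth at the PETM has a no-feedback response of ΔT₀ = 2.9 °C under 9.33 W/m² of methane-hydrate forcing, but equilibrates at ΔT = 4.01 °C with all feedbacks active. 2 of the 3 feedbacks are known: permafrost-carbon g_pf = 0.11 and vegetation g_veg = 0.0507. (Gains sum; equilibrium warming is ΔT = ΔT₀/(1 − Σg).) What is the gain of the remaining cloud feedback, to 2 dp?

Amplification A = ΔT/ΔT₀ = 4.01/2.9 = 1.383.
Total gain g = 1 − 1/A = 1 − 1/1.383 = 0.2769.
Known gains sum to 0.11 + 0.0507 = 0.1607.
g_cld = 0.2769 − 0.1607 = 0.12.

0.12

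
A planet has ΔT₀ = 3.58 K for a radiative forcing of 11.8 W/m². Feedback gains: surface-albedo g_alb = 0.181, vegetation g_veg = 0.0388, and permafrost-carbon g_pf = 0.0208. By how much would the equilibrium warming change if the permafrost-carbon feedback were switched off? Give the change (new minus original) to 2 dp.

Original: g = 0.2406, ΔT = 3.58/(1−0.2406) = 4.7142 K.
Without permafrost-carbon: g' = 0.2198, ΔT' = 3.58/(1−0.2198) = 4.5886 K.
Change = 4.5886 − 4.7142 = -0.13 K.

-0.13 K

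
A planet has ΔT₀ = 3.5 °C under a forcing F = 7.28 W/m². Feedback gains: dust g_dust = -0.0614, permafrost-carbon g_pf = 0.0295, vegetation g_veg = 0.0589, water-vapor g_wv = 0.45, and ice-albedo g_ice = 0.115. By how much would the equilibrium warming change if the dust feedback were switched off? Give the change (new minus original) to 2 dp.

1.52 °C

Original: g = 0.592, ΔT = 3.5/(1−0.592) = 8.5784 °C.
Without dust: g' = 0.6534, ΔT' = 3.5/(1−0.6534) = 10.0981 °C.
Change = 10.0981 − 8.5784 = 1.52 °C.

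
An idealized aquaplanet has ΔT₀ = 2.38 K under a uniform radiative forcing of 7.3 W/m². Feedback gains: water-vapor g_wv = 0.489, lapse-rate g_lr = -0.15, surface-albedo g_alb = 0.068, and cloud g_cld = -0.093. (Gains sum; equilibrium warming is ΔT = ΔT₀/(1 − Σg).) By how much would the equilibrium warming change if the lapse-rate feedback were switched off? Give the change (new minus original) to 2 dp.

0.97 K

Original: g = 0.314, ΔT = 2.38/(1−0.314) = 3.4694 K.
Without lapse-rate: g' = 0.464, ΔT' = 2.38/(1−0.464) = 4.4403 K.
Change = 4.4403 − 3.4694 = 0.97 K.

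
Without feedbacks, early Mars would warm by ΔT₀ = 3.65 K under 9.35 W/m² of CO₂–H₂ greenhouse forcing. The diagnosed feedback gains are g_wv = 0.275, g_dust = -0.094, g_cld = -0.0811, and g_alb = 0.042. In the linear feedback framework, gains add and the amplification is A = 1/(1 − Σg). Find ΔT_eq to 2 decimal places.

4.25 K

Total gain g = 0.275 − 0.094 − 0.0811 + 0.042 = 0.1419.
Amplification A = 1/(1 − 0.1419) = 1.165.
ΔT = 3.65 × 1.165 = 4.25 K.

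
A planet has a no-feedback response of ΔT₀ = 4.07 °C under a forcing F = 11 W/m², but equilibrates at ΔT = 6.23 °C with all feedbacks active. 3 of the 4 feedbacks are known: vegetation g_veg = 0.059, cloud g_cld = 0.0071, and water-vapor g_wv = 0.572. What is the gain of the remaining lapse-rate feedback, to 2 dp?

-0.29

Amplification A = ΔT/ΔT₀ = 6.23/4.07 = 1.531.
Total gain g = 1 − 1/A = 1 − 1/1.531 = 0.3468.
Known gains sum to 0.059 + 0.0071 + 0.572 = 0.6381.
g_lr = 0.3468 − 0.6381 = -0.29.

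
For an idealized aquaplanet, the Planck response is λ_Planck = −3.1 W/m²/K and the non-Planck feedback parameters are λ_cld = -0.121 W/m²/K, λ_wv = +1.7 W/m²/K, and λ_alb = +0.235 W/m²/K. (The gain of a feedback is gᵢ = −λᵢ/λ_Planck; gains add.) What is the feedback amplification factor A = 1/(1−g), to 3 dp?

Convert to gains: g_cld = -0.121/3.1 = -0.03903; g_wv = 1.7/3.1 = 0.5484; g_alb = 0.235/3.1 = 0.07581.
Total gain g = 0.58518.
A = 1/(1 − 0.58518) = 2.411.

2.411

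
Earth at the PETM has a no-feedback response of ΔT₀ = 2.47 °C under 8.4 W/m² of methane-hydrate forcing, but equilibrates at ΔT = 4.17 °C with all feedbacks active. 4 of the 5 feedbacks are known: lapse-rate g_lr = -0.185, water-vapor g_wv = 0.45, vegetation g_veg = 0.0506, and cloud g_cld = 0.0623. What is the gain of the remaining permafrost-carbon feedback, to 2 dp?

Amplification A = ΔT/ΔT₀ = 4.17/2.47 = 1.688.
Total gain g = 1 − 1/A = 1 − 1/1.688 = 0.4076.
Known gains sum to -0.185 + 0.45 + 0.0506 + 0.0623 = 0.3779.
g_pf = 0.4076 − 0.3779 = 0.03.

0.03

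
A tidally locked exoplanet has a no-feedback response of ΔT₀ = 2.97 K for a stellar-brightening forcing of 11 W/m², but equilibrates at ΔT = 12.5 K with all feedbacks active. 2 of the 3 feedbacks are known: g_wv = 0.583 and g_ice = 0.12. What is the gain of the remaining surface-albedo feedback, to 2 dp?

Amplification A = ΔT/ΔT₀ = 12.5/2.97 = 4.209.
Total gain g = 1 − 1/A = 1 − 1/4.209 = 0.7624.
Known gains sum to 0.583 + 0.12 = 0.703.
g_alb = 0.7624 − 0.703 = 0.06.

0.06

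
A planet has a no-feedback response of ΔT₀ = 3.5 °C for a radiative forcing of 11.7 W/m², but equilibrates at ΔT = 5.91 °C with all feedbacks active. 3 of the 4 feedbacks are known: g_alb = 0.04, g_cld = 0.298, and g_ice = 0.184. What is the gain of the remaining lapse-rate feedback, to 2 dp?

-0.11

Amplification A = ΔT/ΔT₀ = 5.91/3.5 = 1.689.
Total gain g = 1 − 1/A = 1 − 1/1.689 = 0.4079.
Known gains sum to 0.04 + 0.298 + 0.184 = 0.522.
g_lr = 0.4079 − 0.522 = -0.11.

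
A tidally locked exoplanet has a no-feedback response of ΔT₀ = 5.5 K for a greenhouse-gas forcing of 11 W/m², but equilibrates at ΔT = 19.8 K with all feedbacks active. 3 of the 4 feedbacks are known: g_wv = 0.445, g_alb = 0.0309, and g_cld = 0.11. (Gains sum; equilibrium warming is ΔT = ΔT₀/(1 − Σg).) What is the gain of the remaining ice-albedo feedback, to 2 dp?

0.14

Amplification A = ΔT/ΔT₀ = 19.8/5.5 = 3.6.
Total gain g = 1 − 1/A = 1 − 1/3.6 = 0.7222.
Known gains sum to 0.445 + 0.0309 + 0.11 = 0.5859.
g_ice = 0.7222 − 0.5859 = 0.14.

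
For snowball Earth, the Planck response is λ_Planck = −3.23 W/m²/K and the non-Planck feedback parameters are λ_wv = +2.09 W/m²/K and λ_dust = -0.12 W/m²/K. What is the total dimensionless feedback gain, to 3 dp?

0.610

Convert to gains: g_wv = 2.09/3.23 = 0.6471; g_dust = -0.12/3.23 = -0.03715.
Total gain g = 0.60995.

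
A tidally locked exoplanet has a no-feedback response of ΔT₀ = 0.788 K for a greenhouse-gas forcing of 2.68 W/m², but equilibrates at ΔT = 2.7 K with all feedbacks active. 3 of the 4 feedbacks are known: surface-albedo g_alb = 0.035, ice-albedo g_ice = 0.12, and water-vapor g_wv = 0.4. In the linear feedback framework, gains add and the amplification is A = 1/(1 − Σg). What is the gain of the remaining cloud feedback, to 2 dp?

0.15

Amplification A = ΔT/ΔT₀ = 2.7/0.788 = 3.426.
Total gain g = 1 − 1/A = 1 − 1/3.426 = 0.7081.
Known gains sum to 0.035 + 0.12 + 0.4 = 0.555.
g_cld = 0.7081 − 0.555 = 0.15.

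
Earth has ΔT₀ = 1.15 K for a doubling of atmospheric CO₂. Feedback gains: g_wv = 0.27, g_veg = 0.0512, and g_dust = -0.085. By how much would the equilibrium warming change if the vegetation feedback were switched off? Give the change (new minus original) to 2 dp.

Original: g = 0.2362, ΔT = 1.15/(1−0.2362) = 1.5056 K.
Without vegetation: g' = 0.185, ΔT' = 1.15/(1−0.185) = 1.4110 K.
Change = 1.4110 − 1.5056 = -0.09 K.

-0.09 K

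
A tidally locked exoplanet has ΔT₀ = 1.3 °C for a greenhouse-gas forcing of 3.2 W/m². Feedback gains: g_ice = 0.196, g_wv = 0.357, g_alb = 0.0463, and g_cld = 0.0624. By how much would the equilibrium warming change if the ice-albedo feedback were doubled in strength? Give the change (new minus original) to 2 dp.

5.29 °C

Original: g = 0.6617, ΔT = 1.3/(1−0.6617) = 3.8427 °C.
With doubled ice-albedo: g' = 0.8577, ΔT' = 1.3/(1−0.8577) = 9.1356 °C.
Change = 9.1356 − 3.8427 = 5.29 °C.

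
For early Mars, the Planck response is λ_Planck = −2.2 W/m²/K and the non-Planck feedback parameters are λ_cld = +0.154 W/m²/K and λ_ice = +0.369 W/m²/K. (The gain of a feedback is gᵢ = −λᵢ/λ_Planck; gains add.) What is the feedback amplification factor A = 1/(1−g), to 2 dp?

1.31

Convert to gains: g_cld = 0.154/2.2 = 0.07; g_ice = 0.369/2.2 = 0.1677.
Total gain g = 0.2377.
A = 1/(1 − 0.2377) = 1.31.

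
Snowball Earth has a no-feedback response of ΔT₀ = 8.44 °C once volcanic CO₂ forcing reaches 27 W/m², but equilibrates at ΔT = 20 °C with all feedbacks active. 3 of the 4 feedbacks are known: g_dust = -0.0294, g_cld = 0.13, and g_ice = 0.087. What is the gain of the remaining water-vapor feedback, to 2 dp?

0.39

Amplification A = ΔT/ΔT₀ = 20/8.44 = 2.37.
Total gain g = 1 − 1/A = 1 − 1/2.37 = 0.5781.
Known gains sum to -0.0294 + 0.13 + 0.087 = 0.1876.
g_wv = 0.5781 − 0.1876 = 0.39.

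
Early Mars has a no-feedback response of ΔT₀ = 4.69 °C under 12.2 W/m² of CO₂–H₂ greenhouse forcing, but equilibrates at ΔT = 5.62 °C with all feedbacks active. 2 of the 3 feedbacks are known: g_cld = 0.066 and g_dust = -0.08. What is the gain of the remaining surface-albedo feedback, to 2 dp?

0.18

Amplification A = ΔT/ΔT₀ = 5.62/4.69 = 1.198.
Total gain g = 1 − 1/A = 1 − 1/1.198 = 0.1653.
Known gains sum to 0.066 − 0.08 = -0.014.
g_alb = 0.1653 + 0.014 = 0.18.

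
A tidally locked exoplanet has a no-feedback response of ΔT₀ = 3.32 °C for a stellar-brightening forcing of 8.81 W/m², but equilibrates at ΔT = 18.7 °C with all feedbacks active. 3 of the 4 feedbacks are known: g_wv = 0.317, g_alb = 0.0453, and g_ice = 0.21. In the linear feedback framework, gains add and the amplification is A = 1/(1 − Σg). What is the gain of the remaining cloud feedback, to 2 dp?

Amplification A = ΔT/ΔT₀ = 18.7/3.32 = 5.633.
Total gain g = 1 − 1/A = 1 − 1/5.633 = 0.8225.
Known gains sum to 0.317 + 0.0453 + 0.21 = 0.5723.
g_cld = 0.8225 − 0.5723 = 0.25.

0.25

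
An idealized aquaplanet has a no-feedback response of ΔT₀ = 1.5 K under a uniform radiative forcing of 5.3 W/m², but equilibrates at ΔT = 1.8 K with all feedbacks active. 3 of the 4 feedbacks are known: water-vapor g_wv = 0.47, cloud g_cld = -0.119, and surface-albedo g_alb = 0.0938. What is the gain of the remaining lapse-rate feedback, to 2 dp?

Amplification A = ΔT/ΔT₀ = 1.8/1.5 = 1.2.
Total gain g = 1 − 1/A = 1 − 1/1.2 = 0.1667.
Known gains sum to 0.47 − 0.119 + 0.0938 = 0.4448.
g_lr = 0.1667 − 0.4448 = -0.28.

-0.28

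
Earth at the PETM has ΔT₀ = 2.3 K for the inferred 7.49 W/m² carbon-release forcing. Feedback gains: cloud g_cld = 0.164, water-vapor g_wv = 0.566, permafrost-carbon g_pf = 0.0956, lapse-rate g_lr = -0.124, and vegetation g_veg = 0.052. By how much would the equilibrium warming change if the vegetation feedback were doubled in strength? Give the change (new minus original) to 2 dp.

Original: g = 0.7536, ΔT = 2.3/(1−0.7536) = 9.3344 K.
With doubled vegetation: g' = 0.8056, ΔT' = 2.3/(1−0.8056) = 11.8313 K.
Change = 11.8313 − 9.3344 = 2.50 K.

2.50 K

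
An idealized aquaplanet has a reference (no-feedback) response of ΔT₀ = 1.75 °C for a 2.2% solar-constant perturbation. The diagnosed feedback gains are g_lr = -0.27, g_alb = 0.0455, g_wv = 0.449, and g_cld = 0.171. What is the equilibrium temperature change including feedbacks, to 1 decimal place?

2.9 °C

Total gain g = -0.27 + 0.0455 + 0.449 + 0.171 = 0.3955.
Amplification A = 1/(1 − 0.3955) = 1.654.
ΔT = 1.75 × 1.654 = 2.9 °C.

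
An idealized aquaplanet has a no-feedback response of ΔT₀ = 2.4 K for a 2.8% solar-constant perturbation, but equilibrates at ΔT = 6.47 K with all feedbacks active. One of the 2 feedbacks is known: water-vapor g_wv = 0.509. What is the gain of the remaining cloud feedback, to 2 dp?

Amplification A = ΔT/ΔT₀ = 6.47/2.4 = 2.696.
Total gain g = 1 − 1/A = 1 − 1/2.696 = 0.6291.
The known gain is 0.509.
g_cld = 0.6291 − 0.509 = 0.12.

0.12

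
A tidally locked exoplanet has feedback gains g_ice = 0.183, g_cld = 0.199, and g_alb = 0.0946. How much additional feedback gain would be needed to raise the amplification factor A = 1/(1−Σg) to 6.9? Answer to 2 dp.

Current total gain = 0.4766.
Target gain for A = 6.9: g* = 1 − 1/6.9 = 0.8551.
Additional gain needed = 0.8551 − 0.4766 = 0.38.

0.38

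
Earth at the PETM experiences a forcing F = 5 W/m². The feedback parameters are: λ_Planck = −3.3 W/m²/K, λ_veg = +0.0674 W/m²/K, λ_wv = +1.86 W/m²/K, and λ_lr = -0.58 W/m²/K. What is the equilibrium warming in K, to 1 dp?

Net feedback parameter λ = (−3.3) + (+0.0674) + (+1.86) + (-0.58) = -1.9526 W/m²/K.
ΔT = −F/λ = −5/(-1.9526) = 2.6 K.

2.6 K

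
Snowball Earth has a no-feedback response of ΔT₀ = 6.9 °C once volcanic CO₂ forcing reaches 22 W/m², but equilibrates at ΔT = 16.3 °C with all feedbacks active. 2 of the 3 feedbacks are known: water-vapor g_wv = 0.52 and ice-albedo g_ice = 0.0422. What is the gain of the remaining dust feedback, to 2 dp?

Amplification A = ΔT/ΔT₀ = 16.3/6.9 = 2.362.
Total gain g = 1 − 1/A = 1 − 1/2.362 = 0.5766.
Known gains sum to 0.52 + 0.0422 = 0.5622.
g_dust = 0.5766 − 0.5622 = 0.01.

0.01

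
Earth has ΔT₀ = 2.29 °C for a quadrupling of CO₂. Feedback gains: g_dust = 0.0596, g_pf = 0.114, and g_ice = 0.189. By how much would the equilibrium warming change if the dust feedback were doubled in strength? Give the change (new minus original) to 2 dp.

Original: g = 0.3626, ΔT = 2.29/(1−0.3626) = 3.5927 °C.
With doubled dust: g' = 0.4222, ΔT' = 2.29/(1−0.4222) = 3.9633 °C.
Change = 3.9633 − 3.5927 = 0.37 °C.

0.37 °C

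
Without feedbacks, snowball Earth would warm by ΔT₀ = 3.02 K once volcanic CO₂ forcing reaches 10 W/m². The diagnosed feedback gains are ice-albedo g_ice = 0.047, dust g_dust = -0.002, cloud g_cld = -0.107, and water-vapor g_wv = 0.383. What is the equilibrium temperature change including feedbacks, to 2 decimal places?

Total gain g = 0.047 − 0.002 − 0.107 + 0.383 = 0.321.
Amplification A = 1/(1 − 0.321) = 1.473.
ΔT = 3.02 × 1.473 = 4.45 K.

4.45 K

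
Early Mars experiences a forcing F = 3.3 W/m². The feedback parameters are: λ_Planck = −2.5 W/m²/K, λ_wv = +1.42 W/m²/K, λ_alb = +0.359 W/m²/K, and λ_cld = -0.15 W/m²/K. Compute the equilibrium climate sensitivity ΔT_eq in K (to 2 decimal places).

3.79 K

Net feedback parameter λ = (−2.5) + (+1.42) + (+0.359) + (-0.15) = -0.871 W/m²/K.
ΔT = −F/λ = −3.3/(-0.871) = 3.79 K.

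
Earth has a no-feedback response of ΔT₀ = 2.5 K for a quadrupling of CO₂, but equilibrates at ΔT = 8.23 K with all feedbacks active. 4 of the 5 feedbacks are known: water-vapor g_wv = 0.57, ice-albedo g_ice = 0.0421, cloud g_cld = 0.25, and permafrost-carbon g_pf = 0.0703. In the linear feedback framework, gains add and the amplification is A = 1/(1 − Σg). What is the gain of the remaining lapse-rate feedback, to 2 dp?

-0.24

Amplification A = ΔT/ΔT₀ = 8.23/2.5 = 3.292.
Total gain g = 1 − 1/A = 1 − 1/3.292 = 0.6962.
Known gains sum to 0.57 + 0.0421 + 0.25 + 0.0703 = 0.9324.
g_lr = 0.6962 − 0.9324 = -0.24.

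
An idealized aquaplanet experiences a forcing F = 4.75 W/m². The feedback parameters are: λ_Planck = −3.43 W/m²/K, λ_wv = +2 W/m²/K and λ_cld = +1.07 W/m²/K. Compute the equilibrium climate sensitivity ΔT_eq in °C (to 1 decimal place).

Net feedback parameter λ = (−3.43) + (+2) + (+1.07) = -0.36 W/m²/K.
ΔT = −F/λ = −4.75/(-0.36) = 13.2 °C.

13.2 °C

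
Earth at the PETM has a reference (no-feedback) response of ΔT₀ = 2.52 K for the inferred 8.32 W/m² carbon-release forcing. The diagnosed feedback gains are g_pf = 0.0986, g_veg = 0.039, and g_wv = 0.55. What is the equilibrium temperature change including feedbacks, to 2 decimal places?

8.07 K

Total gain g = 0.0986 + 0.039 + 0.55 = 0.6876.
Amplification A = 1/(1 − 0.6876) = 3.201.
ΔT = 2.52 × 3.201 = 8.07 K.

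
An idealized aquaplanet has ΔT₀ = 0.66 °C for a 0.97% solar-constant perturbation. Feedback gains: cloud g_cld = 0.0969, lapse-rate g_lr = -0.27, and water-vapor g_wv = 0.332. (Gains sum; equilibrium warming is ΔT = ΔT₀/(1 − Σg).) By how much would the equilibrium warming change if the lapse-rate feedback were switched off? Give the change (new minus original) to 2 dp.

0.37 °C

Original: g = 0.1589, ΔT = 0.66/(1−0.1589) = 0.7847 °C.
Without lapse-rate: g' = 0.4289, ΔT' = 0.66/(1−0.4289) = 1.1557 °C.
Change = 1.1557 − 0.7847 = 0.37 °C.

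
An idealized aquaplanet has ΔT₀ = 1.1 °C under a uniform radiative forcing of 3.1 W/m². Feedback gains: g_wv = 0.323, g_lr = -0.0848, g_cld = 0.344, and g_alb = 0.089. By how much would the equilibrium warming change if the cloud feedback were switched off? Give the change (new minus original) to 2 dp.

Original: g = 0.6712, ΔT = 1.1/(1−0.6712) = 3.3455 °C.
Without cloud: g' = 0.3272, ΔT' = 1.1/(1−0.3272) = 1.6350 °C.
Change = 1.6350 − 3.3455 = -1.71 °C.

-1.71 °C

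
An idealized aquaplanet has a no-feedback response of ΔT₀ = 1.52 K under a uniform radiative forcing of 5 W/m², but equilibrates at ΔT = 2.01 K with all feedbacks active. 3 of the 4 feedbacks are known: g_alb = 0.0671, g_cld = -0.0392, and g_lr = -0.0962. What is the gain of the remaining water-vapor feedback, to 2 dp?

0.31

Amplification A = ΔT/ΔT₀ = 2.01/1.52 = 1.322.
Total gain g = 1 − 1/A = 1 − 1/1.322 = 0.2436.
Known gains sum to 0.0671 − 0.0392 − 0.0962 = -0.0683.
g_wv = 0.2436 + 0.0683 = 0.31.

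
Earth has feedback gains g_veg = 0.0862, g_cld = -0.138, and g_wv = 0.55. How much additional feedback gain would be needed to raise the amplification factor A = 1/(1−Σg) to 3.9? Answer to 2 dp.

Current total gain = 0.4982.
Target gain for A = 3.9: g* = 1 − 1/3.9 = 0.7436.
Additional gain needed = 0.7436 − 0.4982 = 0.25.

0.25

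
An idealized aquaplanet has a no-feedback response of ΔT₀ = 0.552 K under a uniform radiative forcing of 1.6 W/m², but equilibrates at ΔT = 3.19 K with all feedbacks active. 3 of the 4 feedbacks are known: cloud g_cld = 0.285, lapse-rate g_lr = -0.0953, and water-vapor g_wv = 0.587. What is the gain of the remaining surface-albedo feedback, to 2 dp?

Amplification A = ΔT/ΔT₀ = 3.19/0.552 = 5.779.
Total gain g = 1 − 1/A = 1 − 1/5.779 = 0.827.
Known gains sum to 0.285 − 0.0953 + 0.587 = 0.7767.
g_alb = 0.827 − 0.7767 = 0.05.

0.05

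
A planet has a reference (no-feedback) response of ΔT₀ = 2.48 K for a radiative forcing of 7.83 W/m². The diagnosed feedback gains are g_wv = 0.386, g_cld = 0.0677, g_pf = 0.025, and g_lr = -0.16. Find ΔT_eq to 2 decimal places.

Total gain g = 0.386 + 0.0677 + 0.025 − 0.16 = 0.3187.
Amplification A = 1/(1 − 0.3187) = 1.468.
ΔT = 2.48 × 1.468 = 3.64 K.

3.64 K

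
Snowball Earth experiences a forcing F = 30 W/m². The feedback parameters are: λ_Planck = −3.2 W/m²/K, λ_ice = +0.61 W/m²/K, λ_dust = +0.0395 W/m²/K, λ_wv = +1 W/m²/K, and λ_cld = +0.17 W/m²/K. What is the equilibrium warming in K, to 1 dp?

Net feedback parameter λ = (−3.2) + (+0.61) + (+0.0395) + (+1) + (+0.17) = -1.3805 W/m²/K.
ΔT = −F/λ = −30/(-1.3805) = 21.7 K.

21.7 K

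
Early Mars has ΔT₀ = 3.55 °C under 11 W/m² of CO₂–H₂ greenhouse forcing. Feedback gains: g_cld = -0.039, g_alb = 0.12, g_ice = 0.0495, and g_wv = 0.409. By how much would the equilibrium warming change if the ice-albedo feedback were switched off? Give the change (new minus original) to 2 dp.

Original: g = 0.5395, ΔT = 3.55/(1−0.5395) = 7.7090 °C.
Without ice-albedo: g' = 0.49, ΔT' = 3.55/(1−0.49) = 6.9608 °C.
Change = 6.9608 − 7.7090 = -0.75 °C.

-0.75 °C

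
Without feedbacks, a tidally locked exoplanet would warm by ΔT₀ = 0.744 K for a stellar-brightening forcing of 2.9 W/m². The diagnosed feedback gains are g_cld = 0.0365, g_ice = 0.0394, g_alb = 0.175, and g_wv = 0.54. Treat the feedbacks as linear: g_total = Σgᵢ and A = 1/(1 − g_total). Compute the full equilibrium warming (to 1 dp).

3.6 K

Total gain g = 0.0365 + 0.0394 + 0.175 + 0.54 = 0.7909.
Amplification A = 1/(1 − 0.7909) = 4.782.
ΔT = 0.744 × 4.782 = 3.6 K.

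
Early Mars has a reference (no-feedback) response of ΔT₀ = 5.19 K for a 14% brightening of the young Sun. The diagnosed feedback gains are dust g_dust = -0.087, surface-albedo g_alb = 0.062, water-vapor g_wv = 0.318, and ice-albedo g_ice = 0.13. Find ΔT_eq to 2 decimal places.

8.99 K

Total gain g = -0.087 + 0.062 + 0.318 + 0.13 = 0.423.
Amplification A = 1/(1 − 0.423) = 1.733.
ΔT = 5.19 × 1.733 = 8.99 K.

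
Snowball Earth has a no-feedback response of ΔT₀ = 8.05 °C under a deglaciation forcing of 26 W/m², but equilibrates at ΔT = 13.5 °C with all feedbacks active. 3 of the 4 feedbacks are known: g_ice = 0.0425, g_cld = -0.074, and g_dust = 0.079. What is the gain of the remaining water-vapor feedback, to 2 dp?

Amplification A = ΔT/ΔT₀ = 13.5/8.05 = 1.677.
Total gain g = 1 − 1/A = 1 − 1/1.677 = 0.4037.
Known gains sum to 0.0425 − 0.074 + 0.079 = 0.0475.
g_wv = 0.4037 − 0.0475 = 0.36.

0.36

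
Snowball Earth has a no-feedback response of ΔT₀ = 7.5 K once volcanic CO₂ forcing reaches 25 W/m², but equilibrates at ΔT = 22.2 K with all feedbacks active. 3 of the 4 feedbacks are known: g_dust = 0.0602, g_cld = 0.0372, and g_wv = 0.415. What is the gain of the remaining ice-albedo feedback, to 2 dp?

0.15

Amplification A = ΔT/ΔT₀ = 22.2/7.5 = 2.96.
Total gain g = 1 − 1/A = 1 − 1/2.96 = 0.6622.
Known gains sum to 0.0602 + 0.0372 + 0.415 = 0.5124.
g_ice = 0.6622 − 0.5124 = 0.15.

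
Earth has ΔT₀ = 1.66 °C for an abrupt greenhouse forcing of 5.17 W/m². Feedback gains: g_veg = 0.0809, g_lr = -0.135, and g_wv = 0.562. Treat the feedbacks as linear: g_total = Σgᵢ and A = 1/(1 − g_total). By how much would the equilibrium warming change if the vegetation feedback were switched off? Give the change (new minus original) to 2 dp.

Original: g = 0.5079, ΔT = 1.66/(1−0.5079) = 3.3733 °C.
Without vegetation: g' = 0.427, ΔT' = 1.66/(1−0.427) = 2.8970 °C.
Change = 2.8970 − 3.3733 = -0.48 °C.

-0.48 °C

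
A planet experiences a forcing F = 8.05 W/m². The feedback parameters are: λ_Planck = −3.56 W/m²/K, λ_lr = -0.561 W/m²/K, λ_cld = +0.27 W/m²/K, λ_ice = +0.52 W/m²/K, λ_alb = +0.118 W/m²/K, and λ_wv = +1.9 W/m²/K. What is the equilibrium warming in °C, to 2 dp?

Net feedback parameter λ = (−3.56) + (-0.561) + (+0.27) + (+0.52) + (+0.118) + (+1.9) = -1.313 W/m²/K.
ΔT = −F/λ = −8.05/(-1.313) = 6.13 °C.

6.13 °C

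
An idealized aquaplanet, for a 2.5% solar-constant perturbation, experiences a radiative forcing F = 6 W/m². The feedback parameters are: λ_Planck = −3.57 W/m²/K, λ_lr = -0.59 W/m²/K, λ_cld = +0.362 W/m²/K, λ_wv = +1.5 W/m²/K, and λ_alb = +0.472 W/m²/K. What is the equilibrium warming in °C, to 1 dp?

Net feedback parameter λ = (−3.57) + (-0.59) + (+0.362) + (+1.5) + (+0.472) = -1.826 W/m²/K.
ΔT = −F/λ = −6/(-1.826) = 3.3 °C.

3.3 °C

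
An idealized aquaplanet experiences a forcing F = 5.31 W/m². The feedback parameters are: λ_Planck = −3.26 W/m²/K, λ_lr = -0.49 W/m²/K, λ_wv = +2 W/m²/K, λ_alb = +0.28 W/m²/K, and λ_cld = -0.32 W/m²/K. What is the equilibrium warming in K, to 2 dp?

2.97 K

Net feedback parameter λ = (−3.26) + (-0.49) + (+2) + (+0.28) + (-0.32) = -1.79 W/m²/K.
ΔT = −F/λ = −5.31/(-1.79) = 2.97 K.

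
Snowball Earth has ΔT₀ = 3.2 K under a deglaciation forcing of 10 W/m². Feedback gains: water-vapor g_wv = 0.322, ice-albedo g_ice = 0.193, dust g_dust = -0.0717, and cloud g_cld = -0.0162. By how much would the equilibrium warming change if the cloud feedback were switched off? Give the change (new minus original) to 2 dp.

0.16 K

Original: g = 0.4271, ΔT = 3.2/(1−0.4271) = 5.5856 K.
Without cloud: g' = 0.4433, ΔT' = 3.2/(1−0.4433) = 5.7482 K.
Change = 5.7482 − 5.5856 = 0.16 K.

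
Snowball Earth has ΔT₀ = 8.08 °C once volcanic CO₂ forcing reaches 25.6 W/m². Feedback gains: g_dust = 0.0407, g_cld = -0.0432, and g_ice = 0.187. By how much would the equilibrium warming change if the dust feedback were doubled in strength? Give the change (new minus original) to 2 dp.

Original: g = 0.1845, ΔT = 8.08/(1−0.1845) = 9.9080 °C.
With doubled dust: g' = 0.2252, ΔT' = 8.08/(1−0.2252) = 10.4285 °C.
Change = 10.4285 − 9.9080 = 0.52 °C.

0.52 °C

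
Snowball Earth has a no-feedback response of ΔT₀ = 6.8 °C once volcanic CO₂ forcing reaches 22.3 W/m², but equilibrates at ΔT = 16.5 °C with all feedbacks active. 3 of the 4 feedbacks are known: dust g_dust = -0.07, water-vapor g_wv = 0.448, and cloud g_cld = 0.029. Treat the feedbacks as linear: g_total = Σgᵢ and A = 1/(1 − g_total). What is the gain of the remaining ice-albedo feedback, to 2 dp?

0.18

Amplification A = ΔT/ΔT₀ = 16.5/6.8 = 2.426.
Total gain g = 1 − 1/A = 1 − 1/2.426 = 0.5878.
Known gains sum to -0.07 + 0.448 + 0.029 = 0.407.
g_ice = 0.5878 − 0.407 = 0.18.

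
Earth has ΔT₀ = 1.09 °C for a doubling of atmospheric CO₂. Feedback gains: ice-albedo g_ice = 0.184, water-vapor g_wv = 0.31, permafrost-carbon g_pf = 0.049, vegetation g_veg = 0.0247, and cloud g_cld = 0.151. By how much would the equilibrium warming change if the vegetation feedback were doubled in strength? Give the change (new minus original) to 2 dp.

Original: g = 0.7187, ΔT = 1.09/(1−0.7187) = 3.8749 °C.
With doubled vegetation: g' = 0.7434, ΔT' = 1.09/(1−0.7434) = 4.2479 °C.
Change = 4.2479 − 3.8749 = 0.37 °C.

0.37 °C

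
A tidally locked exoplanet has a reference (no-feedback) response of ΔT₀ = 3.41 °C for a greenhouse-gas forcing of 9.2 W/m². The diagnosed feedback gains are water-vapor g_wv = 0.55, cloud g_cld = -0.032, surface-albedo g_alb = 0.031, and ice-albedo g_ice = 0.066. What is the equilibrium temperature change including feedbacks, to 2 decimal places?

8.86 °C

Total gain g = 0.55 − 0.032 + 0.031 + 0.066 = 0.615.
Amplification A = 1/(1 − 0.615) = 2.597.
ΔT = 3.41 × 2.597 = 8.86 °C.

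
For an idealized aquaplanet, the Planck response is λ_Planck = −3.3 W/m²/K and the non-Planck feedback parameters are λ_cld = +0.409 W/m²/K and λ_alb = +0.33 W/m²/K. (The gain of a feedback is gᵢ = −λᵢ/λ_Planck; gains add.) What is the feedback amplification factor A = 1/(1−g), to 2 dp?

1.29

Convert to gains: g_cld = 0.409/3.3 = 0.1239; g_alb = 0.33/3.3 = 0.1.
Total gain g = 0.2239.
A = 1/(1 − 0.2239) = 1.29.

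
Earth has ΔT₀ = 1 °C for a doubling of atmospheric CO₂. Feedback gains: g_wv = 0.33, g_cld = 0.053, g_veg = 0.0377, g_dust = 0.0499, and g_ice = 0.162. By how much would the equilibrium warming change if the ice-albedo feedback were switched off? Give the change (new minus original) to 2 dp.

Original: g = 0.6326, ΔT = 1/(1−0.6326) = 2.7218 °C.
Without ice-albedo: g' = 0.4706, ΔT' = 1/(1−0.4706) = 1.8889 °C.
Change = 1.8889 − 2.7218 = -0.83 °C.

-0.83 °C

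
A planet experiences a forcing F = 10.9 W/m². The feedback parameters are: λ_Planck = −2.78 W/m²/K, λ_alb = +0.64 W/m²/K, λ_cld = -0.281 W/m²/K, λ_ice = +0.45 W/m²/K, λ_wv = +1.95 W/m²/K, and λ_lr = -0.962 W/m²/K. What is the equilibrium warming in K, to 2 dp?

11.09 K

Net feedback parameter λ = (−2.78) + (+0.64) + (-0.281) + (+0.45) + (+1.95) + (-0.962) = -0.983 W/m²/K.
ΔT = −F/λ = −10.9/(-0.983) = 11.09 K.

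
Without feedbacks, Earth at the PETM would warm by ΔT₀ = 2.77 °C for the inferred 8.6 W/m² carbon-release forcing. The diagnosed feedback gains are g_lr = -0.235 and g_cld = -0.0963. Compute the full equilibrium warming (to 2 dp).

Total gain g = -0.235 − 0.0963 = -0.3313.
Amplification A = 1/(1 + 0.3313) = 0.7511.
ΔT = 2.77 × 0.7511 = 2.08 °C.

2.08 °C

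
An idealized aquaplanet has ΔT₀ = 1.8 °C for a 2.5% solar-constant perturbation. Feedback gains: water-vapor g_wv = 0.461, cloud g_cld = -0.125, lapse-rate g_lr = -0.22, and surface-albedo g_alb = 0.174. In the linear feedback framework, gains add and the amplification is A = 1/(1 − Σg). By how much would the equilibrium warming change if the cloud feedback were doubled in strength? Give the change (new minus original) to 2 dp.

-0.38 °C

Original: g = 0.29, ΔT = 1.8/(1−0.29) = 2.5352 °C.
With doubled cloud: g' = 0.165, ΔT' = 1.8/(1−0.165) = 2.1557 °C.
Change = 2.1557 − 2.5352 = -0.38 °C.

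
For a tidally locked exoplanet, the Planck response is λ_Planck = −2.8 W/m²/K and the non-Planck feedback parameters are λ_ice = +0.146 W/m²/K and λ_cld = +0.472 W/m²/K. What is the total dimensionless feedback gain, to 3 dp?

0.221

Convert to gains: g_ice = 0.146/2.8 = 0.05214; g_cld = 0.472/2.8 = 0.1686.
Total gain g = 0.22074.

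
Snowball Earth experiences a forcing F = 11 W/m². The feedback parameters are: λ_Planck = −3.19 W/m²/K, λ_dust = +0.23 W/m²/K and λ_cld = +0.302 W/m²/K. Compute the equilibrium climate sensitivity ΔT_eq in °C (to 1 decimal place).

Net feedback parameter λ = (−3.19) + (+0.23) + (+0.302) = -2.658 W/m²/K.
ΔT = −F/λ = −11/(-2.658) = 4.1 °C.

4.1 °C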